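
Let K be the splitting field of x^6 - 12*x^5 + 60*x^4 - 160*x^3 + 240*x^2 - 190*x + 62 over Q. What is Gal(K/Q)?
The polynomial f is an irreducible sextic over Q, so G = Gal(f/Q) is one of the 16 transitive subgroups 6T1, ..., 6T16 of S_6. The discriminant of f is -1292992, which is not a perfect square, so G is not contained in A_6. The transitive groups of degree 6 not contained in A_6 are: C_6 (6T1, order 6), S_3 (6T2, order 6), D_6 (6T3, order 12), C_3 x S_3 (6T5, order 18), A_4 x C_2 (6T6, order 24), S_4 (6T8, order 24), S_3 x S_3 (6T9, order 36), S_4 x C_2 (6T11, order 48), (S_3 x S_3) : C_2 (6T13, order 72), PGL(2,5) (6T14, order 120), S_6 (6T16, order 720). By Dedekind's theorem, for a prime p not dividing disc(f) the degrees of the irreducible factors of f mod p form the cycle type of an element of G. Factoring f modulo the 3 such primes p <= 7 (skipping 2, which divides the discriminant), each new pattern first appears at: mod 3: f = (x^6 + 2x^3 + 2x + 2), pattern 6; mod 5: f = (x + 1)(x + 2)(x^4 + 3x^2 + x + 1), pattern 4+1+1; mod 7: f = (x + 3)(x^2 + 1)(x^3 + 6x^2 + 6x + 2), pattern 3+2+1. No other pattern occurs in this range, so the set of observed cycle types is {6, 4+1+1, 3+2+1}. Among the candidates above, the only group containing elements of all these cycle types is S_6 (6T16); every other candidate lacks at least one of them. Hence G = S_6 (6T16), of order 720.

S_6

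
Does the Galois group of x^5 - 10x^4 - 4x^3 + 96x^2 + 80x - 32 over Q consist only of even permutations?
The polynomial is irreducible of degree 5 over Q. Its discriminant is 8121314443264 = 2849792^2, a perfect square. A Galois group lies in the alternating group exactly when the discriminant is a square in Q, so the Galois group (C_5) is contained in A_5.

Yes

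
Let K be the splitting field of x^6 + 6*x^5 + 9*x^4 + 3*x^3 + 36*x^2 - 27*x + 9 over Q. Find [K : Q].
The degree of the splitting field over Q equals the order of the Galois group, so first determine the group. The polynomial f is an irreducible sextic over Q, so G = Gal(f/Q) is one of the 16 transitive subgroups 6T1, ..., 6T16 of S_6. The discriminant of f is -16829675182323, which is not a perfect square, so G is not contained in A_6. The transitive groups of degree 6 not contained in A_6 are: C_6 (6T1, order 6), S_3 (6T2, order 6), D_6 (6T3, order 12), C_3 x S_3 (6T5, order 18), A_4 x C_2 (6T6, order 24), S_4 (6T8, order 24), S_3 x S_3 (6T9, order 36), S_4 x C_2 (6T11, order 48), (S_3 x S_3) : C_2 (6T13, order 72), PGL(2,5) (6T14, order 120), S_6 (6T16, order 720). By Dedekind's theorem, for a prime p not dividing disc(f) the degrees of the irreducible factors of f mod p form the cycle type of an element of G. Factoring f modulo the 37 such primes p <= 167 (skipping 3, 19, which divide the discriminant), each new pattern first appears at: mod 2: f = (x^6 + x^4 + x^3 + x + 1), pattern 6; mod 7: f = (x^3 + 3x^2 + x + 1)(x^3 + 3x^2 + 6x + 2), pattern 3+3; mod 17: f = (x^2 + x + 8)(x^2 + 7x + 2)(x^2 + 15x + 8), pattern 2+2+2; mod 37: f = (x + 3)(x + 10)(x + 16)(x + 25)(x + 27)(x + 36), pattern 1+1+1+1+1+1. No other pattern occurs in this range, so the set of observed cycle types is {6, 3+3, 2+2+2, 1+1+1+1+1+1}. The candidates containing elements of all these cycle types are C_6 (6T1) of order 6, D_6 (6T3) of order 12, C_3 x S_3 (6T5) of order 18, A_4 x C_2 (6T6) of order 24, S_3 x S_3 (6T9) of order 36, S_4 x C_2 (6T11) of order 48, (S_3 x S_3) : C_2 (6T13) of order 72, PGL(2,5) (6T14) of order 120, S_6 (6T16) of order 720; the others are excluded. The observed types are precisely the cycle types that occur in C_6 (6T1). Each of the other remaining candidates has further cycle types, and by the Chebotarev density theorem the matching factorization patterns would occur for a proportion of primes equal to their share of the group: D_6 (6T3) additionally contains elements of type 2+2+1+1 (3 of its 12 elements, about 25% of primes); C_3 x S_3 (6T5) additionally contains elements of type 3+1+1+1 (4 of its 18 elements, about 22% of primes); A_4 x C_2 (6T6) additionally contains elements of type 2+2+1+1, 2+1+1+1+1 (6 of its 24 elements, about 25% of primes); S_3 x S_3 (6T9) additionally contains elements of type 3+1+1+1, 2+2+1+1 (13 of its 36 elements, about 36% of primes); S_4 x C_2 (6T11) additionally contains elements of type 4+2, 4+1+1, 2+2+1+1, 2+1+1+1+1 (24 of its 48 elements, about 50% of primes); (S_3 x S_3) : C_2 (6T13) additionally contains elements of type 4+2, 3+2+1, 3+1+1+1, 2+2+1+1, 2+1+1+1+1 (49 of its 72 elements, about 68% of primes); PGL(2,5) (6T14) additionally contains elements of type 5+1, 4+1+1, 2+2+1+1 (69 of its 120 elements, about 58% of primes); S_6 (6T16) additionally contains elements of type 5+1, 4+2, 4+1+1, 3+2+1, 3+1+1+1, 2+2+1+1, 2+1+1+1+1 (544 of its 720 elements, about 76% of primes). None of the 37 primes tested shows any such pattern (for each of these groups the chance of that is below 10^-4), which rules them out. Hence G = C_6 (6T1), of order 6. The Galois group C_6 (6T1) has order 6, so the splitting field has degree 6 over Q.

6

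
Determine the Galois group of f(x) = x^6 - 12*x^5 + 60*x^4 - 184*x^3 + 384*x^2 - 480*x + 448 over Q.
C_3 x S_3

The polynomial f is an irreducible sextic over Q, so G = Gal(f/Q) is one of the 16 transitive subgroups 6T1, ..., 6T16 of S_6. The discriminant of f is -190210142896128, which is not a perfect square, so G is not contained in A_6. The transitive groups of degree 6 not contained in A_6 are: C_6 (6T1, order 6), S_3 (6T2, order 6), D_6 (6T3, order 12), C_3 x S_3 (6T5, order 18), A_4 x C_2 (6T6, order 24), S_4 (6T8, order 24), S_3 x S_3 (6T9, order 36), S_4 x C_2 (6T11, order 48), (S_3 x S_3) : C_2 (6T13, order 72), PGL(2,5) (6T14, order 120), S_6 (6T16, order 720). By Dedekind's theorem, for a prime p not dividing disc(f) the degrees of the irreducible factors of f mod p form the cycle type of an element of G. Factoring f modulo the 33 such primes p <= 149 (skipping 2, 3, which divide the discriminant), each new pattern first appears at: mod 5: f = (x^6 + 3x^5 + x^3 + 4x^2 + 3), pattern 6; mod 7: f = (x)(x + 2)(x + 6)(x^3 + x^2 + 5x + 2), pattern 3+1+1+1; mod 17: f = (x^2 + 3x + 1)(x^2 + 4x + 16)(x^2 + 15x + 11), pattern 2+2+2; mod 19: f = (x^3 + 13x^2 + 12x + 2)(x^3 + 13x^2 + 12x + 15), pattern 3+3; mod 73: f = (x + 24)(x + 40)(x + 42)(x + 56)(x + 58)(x + 60), pattern 1+1+1+1+1+1. No other pattern occurs in this range, so the set of observed cycle types is {6, 3+1+1+1, 2+2+2, 3+3, 1+1+1+1+1+1}. The candidates containing elements of all these cycle types are C_3 x S_3 (6T5) of order 18, S_3 x S_3 (6T9) of order 36, (S_3 x S_3) : C_2 (6T13) of order 72, S_6 (6T16) of order 720; the others are excluded. The observed types are precisely the cycle types that occur in C_3 x S_3 (6T5). Each of the other remaining candidates has further cycle types, and by the Chebotarev density theorem the matching factorization patterns would occur for a proportion of primes equal to their share of the group: S_3 x S_3 (6T9) additionally contains elements of type 2+2+1+1 (9 of its 36 elements, about 25% of primes); (S_3 x S_3) : C_2 (6T13) additionally contains elements of type 4+2, 3+2+1, 2+2+1+1, 2+1+1+1+1 (45 of its 72 elements, about 62% of primes); S_6 (6T16) additionally contains elements of type 5+1, 4+2, 4+1+1, 3+2+1, 2+2+1+1, 2+1+1+1+1 (504 of its 720 elements, about 70% of primes). None of the 33 primes tested shows any such pattern (for each of these groups the chance of that is below 10^-4), which rules them out. Hence G = C_3 x S_3 (6T5), of order 18.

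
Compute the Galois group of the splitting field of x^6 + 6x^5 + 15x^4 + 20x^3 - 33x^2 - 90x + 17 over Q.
A_4 x C_2 (also written A4xC2)

The polynomial f is an irreducible sextic over Q, so G = Gal(f/Q) is one of the 16 transitive subgroups 6T1, ..., 6T16 of S_6. The discriminant of f is -450868486864896, which is not a perfect square, so G is not contained in A_6. The transitive groups of degree 6 not contained in A_6 are: C_6 (6T1, order 6), S_3 (6T2, order 6), D_6 (6T3, order 12), C_3 x S_3 (6T5, order 18), A_4 x C_2 (6T6, order 24), S_4 (6T8, order 24), S_3 x S_3 (6T9, order 36), S_4 x C_2 (6T11, order 48), (S_3 x S_3) : C_2 (6T13, order 72), PGL(2,5) (6T14, order 120), S_6 (6T16, order 720). By Dedekind's theorem, for a prime p not dividing disc(f) the degrees of the irreducible factors of f mod p form the cycle type of an element of G. Factoring f modulo the 33 such primes p <= 149 (skipping 2, 3, which divide the discriminant), each new pattern first appears at: mod 5: f = (x^3 + 2x^2 + 4x + 2)(x^3 + 4x^2 + 3x + 1), pattern 3+3; mod 7: f = (x^6 + 6x^5 + x^4 + 6x^3 + 2x^2 + x + 3), pattern 6; mod 17: f = (x)(x + 2)(x^2 + 2x + 7)(x^2 + 2x + 13), pattern 2+2+1+1; mod 19: f = (x + 4)(x + 7)(x + 14)(x + 17)(x^2 + 2x + 8), pattern 2+1+1+1+1; mod 71: f = (x^2 + 2x + 30)(x^2 + 2x + 50)(x^2 + 2x + 65), pattern 2+2+2. No other pattern occurs in this range, so the set of observed cycle types is {3+3, 6, 2+2+1+1, 2+1+1+1+1, 2+2+2}. The candidates containing elements of all these cycle types are A_4 x C_2 (6T6) of order 24, S_4 x C_2 (6T11) of order 48, (S_3 x S_3) : C_2 (6T13) of order 72, S_6 (6T16) of order 720; the others are excluded. The observed types are precisely the cycle types that occur in A_4 x C_2 (6T6) (apart from the identity). Each of the other remaining candidates has further cycle types, and by the Chebotarev density theorem the matching factorization patterns would occur for a proportion of primes equal to their share of the group: S_4 x C_2 (6T11) additionally contains elements of type 4+2, 4+1+1 (12 of its 48 elements, about 25% of primes); (S_3 x S_3) : C_2 (6T13) additionally contains elements of type 4+2, 3+2+1, 3+1+1+1 (34 of its 72 elements, about 47% of primes); S_6 (6T16) additionally contains elements of type 5+1, 4+2, 4+1+1, 3+2+1, 3+1+1+1 (484 of its 720 elements, about 67% of primes). None of the 33 primes tested shows any such pattern (for each of these groups the chance of that is below 10^-4), which rules them out. Hence G = A_4 x C_2 (6T6), of order 24.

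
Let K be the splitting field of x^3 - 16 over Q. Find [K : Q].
The degree of the splitting field over Q equals the order of the Galois group, so first determine the group. The polynomial is an irreducible cubic over Q and its discriminant is -6912, which is not a perfect square. For an irreducible cubic, a non-square discriminant gives Galois group S_3. The Galois group S_3 (3T2) has order 6, so the splitting field has degree 6 over Q.

6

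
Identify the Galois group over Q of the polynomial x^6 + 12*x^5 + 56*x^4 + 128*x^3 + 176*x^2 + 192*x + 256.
S_4, S_4(6c), the S_4-action on 6 points not in A_6

The polynomial f is an irreducible sextic over Q, so G = Gal(f/Q) is one of the 16 transitive subgroups 6T1, ..., 6T16 of S_6. The discriminant of f is -5497558138880000, which is not a perfect square, so G is not contained in A_6. The transitive groups of degree 6 not contained in A_6 are: C_6 (6T1, order 6), S_3 (6T2, order 6), D_6 (6T3, order 12), C_3 x S_3 (6T5, order 18), A_4 x C_2 (6T6, order 24), S_4 (6T8, order 24), S_3 x S_3 (6T9, order 36), S_4 x C_2 (6T11, order 48), (S_3 x S_3) : C_2 (6T13, order 72), PGL(2,5) (6T14, order 120), S_6 (6T16, order 720). By Dedekind's theorem, for a prime p not dividing disc(f) the degrees of the irreducible factors of f mod p form the cycle type of an element of G. Factoring f modulo the 22 such primes p <= 89 (skipping 2, 5, which divide the discriminant), each new pattern first appears at: mod 3: f = (x^3 + x^2 + x + 2)(x^3 + 2x^2 + 2x + 2), pattern 3+3; mod 7: f = (x^2 + 2x + 3)(x^2 + 4x + 5)(x^2 + 6x + 4), pattern 2+2+2; mod 13: f = (x + 7)(x + 10)(x^4 + 8x^3 + 6x^2 + 12x + 7), pattern 4+1+1; mod 43: f = (x + 21)(x + 26)(x^2 + 4x + 1)(x^2 + 4x + 20), pattern 2+2+1+1. No other pattern occurs in this range, so the set of observed cycle types is {3+3, 2+2+2, 4+1+1, 2+2+1+1}. The candidates containing elements of all these cycle types are S_4 (6T8) of order 24, S_4 x C_2 (6T11) of order 48, PGL(2,5) (6T14) of order 120, S_6 (6T16) of order 720; the others are excluded. The observed types are precisely the cycle types that occur in S_4 (6T8) (apart from the identity). Each of the other remaining candidates has further cycle types, and by the Chebotarev density theorem the matching factorization patterns would occur for a proportion of primes equal to their share of the group: S_4 x C_2 (6T11) additionally contains elements of type 6, 4+2, 2+1+1+1+1 (17 of its 48 elements, about 35% of primes); PGL(2,5) (6T14) additionally contains elements of type 6, 5+1 (44 of its 120 elements, about 37% of primes); S_6 (6T16) additionally contains elements of type 6, 5+1, 4+2, 3+2+1, 3+1+1+1, 2+1+1+1+1 (529 of its 720 elements, about 73% of primes). None of the 22 primes tested shows any such pattern (for each of these groups the chance of that is below 10^-4), which rules them out. Hence G = S_4 (6T8), of order 24.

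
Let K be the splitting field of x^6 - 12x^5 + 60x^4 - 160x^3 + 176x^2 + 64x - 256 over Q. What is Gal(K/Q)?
The polynomial f is an irreducible sextic over Q, so G = Gal(f/Q) is one of the 16 transitive subgroups 6T1, ..., 6T16 of S_6. The discriminant of f is 3603718079512576 = 60030976^2, a perfect square, so G is contained in A_6. The transitive groups of degree 6 contained in A_6 are: A_4 (6T4, order 12), S_4 (6T7, order 24), (C_3 x C_3) : C_4 (6T10, order 36), PSL(2,5) (6T12, order 60), A_6 (6T15, order 360). By Dedekind's theorem, for a prime p not dividing disc(f) the degrees of the irreducible factors of f mod p form the cycle type of an element of G. Factoring f modulo the 79 such primes p <= 419 (skipping 2, 229, which divide the discriminant), each new pattern first appears at: mod 3: f = (x^3 + x^2 + x + 2)(x^3 + 2x^2 + 1), pattern 3+3; mod 7: f = (x^2 + 3x + 6)(x^4 + 6x^3 + x^2 + 4x + 4), pattern 4+2; mod 23: f = (x + 3)(x + 16)(x^2 + 17x + 11)(x^2 + 21x + 3), pattern 2+2+1+1; mod 193: f = (x + 5)(x + 11)(x + 17)(x + 172)(x + 178)(x + 184), pattern 1+1+1+1+1+1. No other pattern occurs in this range, so the set of observed cycle types is {3+3, 4+2, 2+2+1+1, 1+1+1+1+1+1}. The candidates containing elements of all these cycle types are S_4 (6T7) of order 24, (C_3 x C_3) : C_4 (6T10) of order 36, A_6 (6T15) of order 360; the others are excluded. The observed types are precisely the cycle types that occur in S_4 (6T7). Each of the other remaining candidates has further cycle types, and by the Chebotarev density theorem the matching factorization patterns would occur for a proportion of primes equal to their share of the group: (C_3 x C_3) : C_4 (6T10) additionally contains elements of type 3+1+1+1 (4 of its 36 elements, about 11% of primes); A_6 (6T15) additionally contains elements of type 5+1, 3+1+1+1 (184 of its 360 elements, about 51% of primes). None of the 79 primes tested shows any such pattern (for each of these groups the chance of that is below 10^-4), which rules them out. Hence G = S_4 (6T7), of order 24.

S_4 (order 24)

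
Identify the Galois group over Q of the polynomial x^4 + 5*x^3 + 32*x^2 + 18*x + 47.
The polynomial is an irreducible quartic over Q and its discriminant is 309738301, which is not a perfect square, so the Galois group is not contained in A_4. The resolvent cubic y^3 - 32*y^2 - 98*y + 4517 is irreducible over Q. An irreducible resolvent with non-square discriminant gives S_4.

S_4 (also written S4)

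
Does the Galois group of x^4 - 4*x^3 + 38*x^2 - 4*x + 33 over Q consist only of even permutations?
The polynomial is irreducible of degree 4 over Q. Its discriminant is 822083584 = 28672^2, a perfect square. A Galois group lies in the alternating group exactly when the discriminant is a square in Q, so the Galois group (A_4) is contained in A_4.

Yes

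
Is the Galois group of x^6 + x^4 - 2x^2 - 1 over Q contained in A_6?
Yes

The polynomial is irreducible of degree 6 over Q. Its discriminant is 153664 = 392^2, a perfect square. A Galois group lies in the alternating group exactly when the discriminant is a square in Q, so the Galois group (A_4) is contained in A_6.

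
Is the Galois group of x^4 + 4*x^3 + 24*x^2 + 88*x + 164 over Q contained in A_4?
Yes

The polynomial is irreducible of degree 4 over Q. Its discriminant is 388562944 = 19712^2, a perfect square. A Galois group lies in the alternating group exactly when the discriminant is a square in Q, so the Galois group (V_4) is contained in A_4.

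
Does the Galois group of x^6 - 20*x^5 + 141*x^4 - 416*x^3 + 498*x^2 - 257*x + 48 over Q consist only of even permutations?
The polynomial is irreducible of degree 6 over Q. Its discriminant is 30991489 = 5567^2, a perfect square. A Galois group lies in the alternating group exactly when the discriminant is a square in Q, so the Galois group (PSL(2,5)) is contained in A_6.

Yes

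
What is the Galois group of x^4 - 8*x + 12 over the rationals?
A_4 (order 12)

The polynomial is an irreducible quartic over Q and its discriminant is 331776 = 576^2, a perfect square, so the Galois group is contained in A_4. The resolvent cubic y^3 - 48*y - 64 is irreducible over Q. An irreducible resolvent with square discriminant gives A_4.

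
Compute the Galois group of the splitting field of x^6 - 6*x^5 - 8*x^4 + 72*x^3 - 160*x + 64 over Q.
The polynomial f is an irreducible sextic over Q, so G = Gal(f/Q) is one of the 16 transitive subgroups 6T1, ..., 6T16 of S_6. The discriminant of f is 870211913777152, which is not a perfect square, so G is not contained in A_6. The transitive groups of degree 6 not contained in A_6 are: C_6 (6T1, order 6), S_3 (6T2, order 6), D_6 (6T3, order 12), C_3 x S_3 (6T5, order 18), A_4 x C_2 (6T6, order 24), S_4 (6T8, order 24), S_3 x S_3 (6T9, order 36), S_4 x C_2 (6T11, order 48), (S_3 x S_3) : C_2 (6T13, order 72), PGL(2,5) (6T14, order 120), S_6 (6T16, order 720). By Dedekind's theorem, for a prime p not dividing disc(f) the degrees of the irreducible factors of f mod p form the cycle type of an element of G. Factoring f modulo the 23 such primes p <= 97 (skipping 2, 37, which divide the discriminant), each new pattern first appears at: mod 3: f = (x^3 + x^2 + 2x + 1)(x^3 + 2x^2 + 1), pattern 3+3; mod 5: f = (x^2 + 3)(x^2 + x + 2)(x^2 + 3x + 4), pattern 2+2+2; mod 67: f = (x + 4)(x + 5)(x + 29)(x + 36)(x + 60)(x + 61), pattern 1+1+1+1+1+1. No other pattern occurs in this range, so the set of observed cycle types is {3+3, 2+2+2, 1+1+1+1+1+1}. The candidates containing elements of all these cycle types are C_6 (6T1) of order 6, S_3 (6T2) of order 6, D_6 (6T3) of order 12, C_3 x S_3 (6T5) of order 18, A_4 x C_2 (6T6) of order 24, S_4 (6T8) of order 24, S_3 x S_3 (6T9) of order 36, S_4 x C_2 (6T11) of order 48, (S_3 x S_3) : C_2 (6T13) of order 72, PGL(2,5) (6T14) of order 120, S_6 (6T16) of order 720; the others are excluded. The observed types are precisely the cycle types that occur in S_3 (6T2). Each of the other remaining candidates has further cycle types, and by the Chebotarev density theorem the matching factorization patterns would occur for a proportion of primes equal to their share of the group: C_6 (6T1) additionally contains elements of type 6 (2 of its 6 elements, about 33% of primes); D_6 (6T3) additionally contains elements of type 6, 2+2+1+1 (5 of its 12 elements, about 42% of primes); C_3 x S_3 (6T5) additionally contains elements of type 6, 3+1+1+1 (10 of its 18 elements, about 56% of primes); A_4 x C_2 (6T6) additionally contains elements of type 6, 2+2+1+1, 2+1+1+1+1 (14 of its 24 elements, about 58% of primes); S_4 (6T8) additionally contains elements of type 4+1+1, 2+2+1+1 (9 of its 24 elements, about 38% of primes); S_3 x S_3 (6T9) additionally contains elements of type 6, 3+1+1+1, 2+2+1+1 (25 of its 36 elements, about 69% of primes); S_4 x C_2 (6T11) additionally contains elements of type 6, 4+2, 4+1+1, 2+2+1+1, 2+1+1+1+1 (32 of its 48 elements, about 67% of primes); (S_3 x S_3) : C_2 (6T13) additionally contains elements of type 6, 4+2, 3+2+1, 3+1+1+1, 2+2+1+1, 2+1+1+1+1 (61 of its 72 elements, about 85% of primes); PGL(2,5) (6T14) additionally contains elements of type 6, 5+1, 4+1+1, 2+2+1+1 (89 of its 120 elements, about 74% of primes); S_6 (6T16) additionally contains elements of type 6, 5+1, 4+2, 4+1+1, 3+2+1, 3+1+1+1, 2+2+1+1, 2+1+1+1+1 (664 of its 720 elements, about 92% of primes). None of the 23 primes tested shows any such pattern (for each of these groups the chance of that is below 10^-4), which rules them out. Hence G = S_3 (6T2), of order 6.

S_3 (also written S3)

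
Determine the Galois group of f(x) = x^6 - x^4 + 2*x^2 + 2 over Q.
The polynomial f is an irreducible sextic over Q, so G = Gal(f/Q) is one of the 16 transitive subgroups 6T1, ..., 6T16 of S_6. The discriminant of f is -5120000, which is not a perfect square, so G is not contained in A_6. The transitive groups of degree 6 not contained in A_6 are: C_6 (6T1, order 6), S_3 (6T2, order 6), D_6 (6T3, order 12), C_3 x S_3 (6T5, order 18), A_4 x C_2 (6T6, order 24), S_4 (6T8, order 24), S_3 x S_3 (6T9, order 36), S_4 x C_2 (6T11, order 48), (S_3 x S_3) : C_2 (6T13, order 72), PGL(2,5) (6T14, order 120), S_6 (6T16, order 720). By Dedekind's theorem, for a prime p not dividing disc(f) the degrees of the irreducible factors of f mod p form the cycle type of an element of G. Factoring f modulo the 22 such primes p <= 89 (skipping 2, 5, which divide the discriminant), each new pattern first appears at: mod 3: f = (x^3 + x^2 + 2)(x^3 + 2x^2 + 1), pattern 3+3; mod 7: f = (x^2 + 2)(x^2 + x + 6)(x^2 + 6x + 6), pattern 2+2+2; mod 13: f = (x + 4)(x + 9)(x^4 + 2x^2 + 8), pattern 4+1+1; mod 43: f = (x + 12)(x + 31)(x^2 + 4)(x^2 + 10), pattern 2+2+1+1. No other pattern occurs in this range, so the set of observed cycle types is {3+3, 2+2+2, 4+1+1, 2+2+1+1}. The candidates containing elements of all these cycle types are S_4 (6T8) of order 24, S_4 x C_2 (6T11) of order 48, PGL(2,5) (6T14) of order 120, S_6 (6T16) of order 720; the others are excluded. The observed types are precisely the cycle types that occur in S_4 (6T8) (apart from the identity). Each of the other remaining candidates has further cycle types, and by the Chebotarev density theorem the matching factorization patterns would occur for a proportion of primes equal to their share of the group: S_4 x C_2 (6T11) additionally contains elements of type 6, 4+2, 2+1+1+1+1 (17 of its 48 elements, about 35% of primes); PGL(2,5) (6T14) additionally contains elements of type 6, 5+1 (44 of its 120 elements, about 37% of primes); S_6 (6T16) additionally contains elements of type 6, 5+1, 4+2, 3+2+1, 3+1+1+1, 2+1+1+1+1 (529 of its 720 elements, about 73% of primes). None of the 22 primes tested shows any such pattern (for each of these groups the chance of that is below 10^-4), which rules them out. Hence G = S_4 (6T8), of order 24.

S_4, S_4(6c), the S_4-action on 6 points not in A_6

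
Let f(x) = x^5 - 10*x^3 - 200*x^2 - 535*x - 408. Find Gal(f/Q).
D_5, the dihedral group of order 10

The polynomial f is an irreducible quintic over Q, so G = Gal(f/Q) is a transitive subgroup of S_5: one of C_5 (5T1, order 5), D_5 (5T2, order 10), F_20 (5T3, order 20), A_5 (5T4, order 60) or S_5 (5T5, order 120). The discriminant of f is 681836544000000 = 26112000^2, a perfect square, so G is contained in A_5. The transitive groups of degree 5 contained in A_5 are: C_5 (5T1, order 5), D_5 (5T2, order 10), A_5 (5T4, order 60). By Dedekind's theorem, for a prime p not dividing disc(f) the degrees of the irreducible factors of f mod p form the cycle type of an element of G. Factoring f modulo the 23 such primes p <= 103 (skipping 2, 3, 5, 17, which divide the discriminant), each new pattern first appears at: mod 7: f = (x^5 + 4x^3 + 3x^2 + 4x + 5), pattern 5; mod 29: f = (x + 17)(x^2 + 17x + 9)(x^2 + 24x + 7), pattern 2+2+1. No other pattern occurs in this range, so the set of observed cycle types is {5, 2+2+1}. The candidates containing elements of all these cycle types are D_5 (5T2) of order 10, A_5 (5T4) of order 60; the others are excluded. The observed types are precisely the cycle types that occur in D_5 (5T2) (apart from the identity). Each of the other remaining candidates has further cycle types, and by the Chebotarev density theorem the matching factorization patterns would occur for a proportion of primes equal to their share of the group: A_5 (5T4) additionally contains elements of type 3+1+1 (20 of its 60 elements, about 33% of primes). None of the 23 primes tested shows any such pattern (for each of these groups the chance of that is below 10^-4), which rules them out. Hence G = D_5 (5T2), of order 10.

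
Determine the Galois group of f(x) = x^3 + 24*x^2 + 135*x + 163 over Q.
C_3

The polynomial is an irreducible cubic over Q and its discriminant is 431649 = 657^2, a perfect square. For an irreducible cubic, a square discriminant forces the Galois group to be A_3, the cyclic group of order 3.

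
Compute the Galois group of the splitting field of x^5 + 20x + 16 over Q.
The polynomial f is an irreducible quintic over Q, so G = Gal(f/Q) is a transitive subgroup of S_5: one of C_5 (5T1, order 5), D_5 (5T2, order 10), F_20 (5T3, order 20), A_5 (5T4, order 60) or S_5 (5T5, order 120). The discriminant of f is 1024000000 = 32000^2, a perfect square, so G is contained in A_5. The transitive groups of degree 5 contained in A_5 are: C_5 (5T1, order 5), D_5 (5T2, order 10), A_5 (5T4, order 60). By Dedekind's theorem, for a prime p not dividing disc(f) the degrees of the irreducible factors of f mod p form the cycle type of an element of G. Factoring f modulo the 2 such primes p <= 7 (skipping 2, 5, which divide the discriminant), each new pattern first appears at: mod 3: f = (x^5 + 2x + 1), pattern 5; mod 7: f = (x + 2)(x + 3)(x^3 + 2x^2 + 5x + 5), pattern 3+1+1. No other pattern occurs in this range, so the set of observed cycle types is {5, 3+1+1}. Among the candidates above, the only group containing elements of all these cycle types is A_5 (5T4) — each of C_5 (5T1), D_5 (5T2) lacks at least one of them. Hence G = A_5 (5T4), of order 60.

A_5 (also written A5)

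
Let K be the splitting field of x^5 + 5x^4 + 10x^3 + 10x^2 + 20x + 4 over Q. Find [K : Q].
The degree of the splitting field over Q equals the order of the Galois group, so first determine the group. The polynomial f is an irreducible quintic over Q, so G = Gal(f/Q) is a transitive subgroup of S_5: one of C_5 (5T1, order 5), D_5 (5T2, order 10), F_20 (5T3, order 20), A_5 (5T4, order 60) or S_5 (5T5, order 120). The discriminant of f is 259200000, which is not a perfect square, so G is not contained in A_5. The transitive groups of degree 5 not contained in A_5 are: F_20 (5T3, order 20), S_5 (5T5, order 120). By Dedekind's theorem, for a prime p not dividing disc(f) the degrees of the irreducible factors of f mod p form the cycle type of an element of G. Factoring f modulo the 18 such primes p <= 73 (skipping 2, 3, 5, which divide the discriminant), each new pattern first appears at: mod 7: f = (x + 2)(x^4 + 3x^3 + 4x^2 + 2x + 2), pattern 4+1; mod 11: f = (x + 6)(x^2 + 9)(x^2 + 10x + 7), pattern 2+2+1; mod 19: f = (x^5 + 5x^4 + 10x^3 + 10x^2 + x + 4), pattern 5. No other pattern occurs in this range, so the set of observed cycle types is {4+1, 2+2+1, 5}. The candidates containing elements of all these cycle types are F_20 (5T3) of order 20, S_5 (5T5) of order 120; the others are excluded. The observed types are precisely the cycle types that occur in F_20 (5T3) (apart from the identity). Each of the other remaining candidates has further cycle types, and by the Chebotarev density theorem the matching factorization patterns would occur for a proportion of primes equal to their share of the group: S_5 (5T5) additionally contains elements of type 3+2, 3+1+1, 2+1+1+1 (50 of its 120 elements, about 42% of primes). None of the 18 primes tested shows any such pattern (for each of these groups the chance of that is below 10^-4), which rules them out. Hence G = F_20 (5T3), of order 20. The Galois group F_20 (5T3) has order 20, so the splitting field has degree 20 over Q.

20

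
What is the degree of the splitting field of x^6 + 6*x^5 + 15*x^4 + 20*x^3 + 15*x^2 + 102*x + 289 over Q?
The degree of the splitting field over Q equals the order of the Galois group, so first determine the group. The polynomial f is an irreducible sextic over Q, so G = Gal(f/Q) is one of the 16 transitive subgroups 6T1, ..., 6T16 of S_6. The discriminant of f is -9727331052552192, which is not a perfect square, so G is not contained in A_6. The transitive groups of degree 6 not contained in A_6 are: C_6 (6T1, order 6), S_3 (6T2, order 6), D_6 (6T3, order 12), C_3 x S_3 (6T5, order 18), A_4 x C_2 (6T6, order 24), S_4 (6T8, order 24), S_3 x S_3 (6T9, order 36), S_4 x C_2 (6T11, order 48), (S_3 x S_3) : C_2 (6T13, order 72), PGL(2,5) (6T14, order 120), S_6 (6T16, order 720). By Dedekind's theorem, for a prime p not dividing disc(f) the degrees of the irreducible factors of f mod p form the cycle type of an element of G. Factoring f modulo the 27 such primes p <= 127 (skipping 2, 3, 17, 43, which divide the discriminant), each new pattern first appears at: mod 5: f = (x^6 + x^5 + 2x + 4), pattern 6; mod 7: f = (x + 6)(x^2 + x + 3)(x^3 + 6x^2 + 6x + 4), pattern 3+2+1; mod 11: f = (x^2 + 6x + 2)(x^4 + 2x^2 + 8x + 7), pattern 4+2; mod 13: f = (x + 8)(x + 11)(x^2 + 4x + 2)(x^2 + 9x + 6), pattern 2+2+1+1; mod 61: f = (x + 5)(x + 9)(x + 21)(x + 43)(x^2 + 50x + 5), pattern 2+1+1+1+1; mod 97: f = (x + 2)(x + 21)(x + 25)(x^3 + 55x^2 + 56x + 80), pattern 3+1+1+1; mod 113: f = (x^2 + 10x + 49)(x^2 + 17x + 78)(x^2 + 92x + 59), pattern 2+2+2; mod 127: f = (x^3 + 52x^2 + 17x + 110)(x^3 + 81x^2 + 104x + 110), pattern 3+3. No other pattern occurs in this range, so the set of observed cycle types is {6, 3+2+1, 4+2, 2+2+1+1, 2+1+1+1+1, 3+1+1+1, 2+2+2, 3+3}. The candidates containing elements of all these cycle types are (S_3 x S_3) : C_2 (6T13) of order 72, S_6 (6T16) of order 720; the others are excluded. The observed types are precisely the cycle types that occur in (S_3 x S_3) : C_2 (6T13) (apart from the identity). Each of the other remaining candidates has further cycle types, and by the Chebotarev density theorem the matching factorization patterns would occur for a proportion of primes equal to their share of the group: S_6 (6T16) additionally contains elements of type 5+1, 4+1+1 (234 of its 720 elements, about 32% of primes). None of the 27 primes tested shows any such pattern (for each of these groups the chance of that is below 10^-4), which rules them out. Hence G = (S_3 x S_3) : C_2 (6T13), of order 72. The Galois group (S_3 x S_3) : C_2 (6T13) has order 72, so the splitting field has degree 72 over Q.

72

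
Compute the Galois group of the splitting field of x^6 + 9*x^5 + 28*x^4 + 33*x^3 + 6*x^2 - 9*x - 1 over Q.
The polynomial f is an irreducible sextic over Q, so G = Gal(f/Q) is one of the 16 transitive subgroups 6T1, ..., 6T16 of S_6. The discriminant of f is 810448, which is not a perfect square, so G is not contained in A_6. The transitive groups of degree 6 not contained in A_6 are: C_6 (6T1, order 6), S_3 (6T2, order 6), D_6 (6T3, order 12), C_3 x S_3 (6T5, order 18), A_4 x C_2 (6T6, order 24), S_4 (6T8, order 24), S_3 x S_3 (6T9, order 36), S_4 x C_2 (6T11, order 48), (S_3 x S_3) : C_2 (6T13, order 72), PGL(2,5) (6T14, order 120), S_6 (6T16, order 720). By Dedekind's theorem, for a prime p not dividing disc(f) the degrees of the irreducible factors of f mod p form the cycle type of an element of G. Factoring f modulo the 23 such primes p <= 97 (skipping 2, 37, which divide the discriminant), each new pattern first appears at: mod 3: f = (x^3 + x^2 + x + 2)(x^3 + 2x^2 + x + 1), pattern 3+3; mod 5: f = (x^2 + 2x + 3)(x^2 + 3x + 3)(x^2 + 4x + 1), pattern 2+2+2; mod 67: f = (x + 4)(x + 20)(x + 32)(x + 38)(x + 50)(x + 66), pattern 1+1+1+1+1+1. No other pattern occurs in this range, so the set of observed cycle types is {3+3, 2+2+2, 1+1+1+1+1+1}. The candidates containing elements of all these cycle types are C_6 (6T1) of order 6, S_3 (6T2) of order 6, D_6 (6T3) of order 12, C_3 x S_3 (6T5) of order 18, A_4 x C_2 (6T6) of order 24, S_4 (6T8) of order 24, S_3 x S_3 (6T9) of order 36, S_4 x C_2 (6T11) of order 48, (S_3 x S_3) : C_2 (6T13) of order 72, PGL(2,5) (6T14) of order 120, S_6 (6T16) of order 720; the others are excluded. The observed types are precisely the cycle types that occur in S_3 (6T2). Each of the other remaining candidates has further cycle types, and by the Chebotarev density theorem the matching factorization patterns would occur for a proportion of primes equal to their share of the group: C_6 (6T1) additionally contains elements of type 6 (2 of its 6 elements, about 33% of primes); D_6 (6T3) additionally contains elements of type 6, 2+2+1+1 (5 of its 12 elements, about 42% of primes); C_3 x S_3 (6T5) additionally contains elements of type 6, 3+1+1+1 (10 of its 18 elements, about 56% of primes); A_4 x C_2 (6T6) additionally contains elements of type 6, 2+2+1+1, 2+1+1+1+1 (14 of its 24 elements, about 58% of primes); S_4 (6T8) additionally contains elements of type 4+1+1, 2+2+1+1 (9 of its 24 elements, about 38% of primes); S_3 x S_3 (6T9) additionally contains elements of type 6, 3+1+1+1, 2+2+1+1 (25 of its 36 elements, about 69% of primes); S_4 x C_2 (6T11) additionally contains elements of type 6, 4+2, 4+1+1, 2+2+1+1, 2+1+1+1+1 (32 of its 48 elements, about 67% of primes); (S_3 x S_3) : C_2 (6T13) additionally contains elements of type 6, 4+2, 3+2+1, 3+1+1+1, 2+2+1+1, 2+1+1+1+1 (61 of its 72 elements, about 85% of primes); PGL(2,5) (6T14) additionally contains elements of type 6, 5+1, 4+1+1, 2+2+1+1 (89 of its 120 elements, about 74% of primes); S_6 (6T16) additionally contains elements of type 6, 5+1, 4+2, 4+1+1, 3+2+1, 3+1+1+1, 2+2+1+1, 2+1+1+1+1 (664 of its 720 elements, about 92% of primes). None of the 23 primes tested shows any such pattern (for each of these groups the chance of that is below 10^-4), which rules them out. Hence G = S_3 (6T2), of order 6.

S_3 (order 6)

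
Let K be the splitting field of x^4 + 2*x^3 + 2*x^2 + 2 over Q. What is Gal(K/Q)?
4T4: A_4

The polynomial is an irreducible quartic over Q and its discriminant is 3136 = 56^2, a perfect square, so the Galois group is contained in A_4. The resolvent cubic y^3 - 2*y^2 - 8*y + 8 is irreducible over Q. An irreducible resolvent with square discriminant gives A_4.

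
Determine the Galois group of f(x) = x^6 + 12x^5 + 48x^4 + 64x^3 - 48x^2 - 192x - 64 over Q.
6T6: A_4 x C_2

The polynomial f is an irreducible sextic over Q, so G = Gal(f/Q) is one of the 16 transitive subgroups 6T1, ..., 6T16 of S_6. The discriminant of f is -450868486864896, which is not a perfect square, so G is not contained in A_6. The transitive groups of degree 6 not contained in A_6 are: C_6 (6T1, order 6), S_3 (6T2, order 6), D_6 (6T3, order 12), C_3 x S_3 (6T5, order 18), A_4 x C_2 (6T6, order 24), S_4 (6T8, order 24), S_3 x S_3 (6T9, order 36), S_4 x C_2 (6T11, order 48), (S_3 x S_3) : C_2 (6T13, order 72), PGL(2,5) (6T14, order 120), S_6 (6T16, order 720). By Dedekind's theorem, for a prime p not dividing disc(f) the degrees of the irreducible factors of f mod p form the cycle type of an element of G. Factoring f modulo the 33 such primes p <= 149 (skipping 2, 3, which divide the discriminant), each new pattern first appears at: mod 5: f = (x^3 + 3x^2 + x + 2)(x^3 + 4x^2 + 3), pattern 3+3; mod 7: f = (x^6 + 5x^5 + 6x^4 + x^3 + x^2 + 4x + 6), pattern 6; mod 17: f = (x + 6)(x + 15)(x^2 + 4x + 1)(x^2 + 4x + 11), pattern 2+2+1+1; mod 19: f = (x + 7)(x + 9)(x + 14)(x + 16)(x^2 + 4x + 9), pattern 2+1+1+1+1; mod 71: f = (x^2 + 4x + 7)(x^2 + 4x + 22)(x^2 + 4x + 42), pattern 2+2+2. No other pattern occurs in this range, so the set of observed cycle types is {3+3, 6, 2+2+1+1, 2+1+1+1+1, 2+2+2}. The candidates containing elements of all these cycle types are A_4 x C_2 (6T6) of order 24, S_4 x C_2 (6T11) of order 48, (S_3 x S_3) : C_2 (6T13) of order 72, S_6 (6T16) of order 720; the others are excluded. The observed types are precisely the cycle types that occur in A_4 x C_2 (6T6) (apart from the identity). Each of the other remaining candidates has further cycle types, and by the Chebotarev density theorem the matching factorization patterns would occur for a proportion of primes equal to their share of the group: S_4 x C_2 (6T11) additionally contains elements of type 4+2, 4+1+1 (12 of its 48 elements, about 25% of primes); (S_3 x S_3) : C_2 (6T13) additionally contains elements of type 4+2, 3+2+1, 3+1+1+1 (34 of its 72 elements, about 47% of primes); S_6 (6T16) additionally contains elements of type 5+1, 4+2, 4+1+1, 3+2+1, 3+1+1+1 (484 of its 720 elements, about 67% of primes). None of the 33 primes tested shows any such pattern (for each of these groups the chance of that is below 10^-4), which rules them out. Hence G = A_4 x C_2 (6T6), of order 24.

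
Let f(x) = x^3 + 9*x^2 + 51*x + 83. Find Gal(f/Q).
The polynomial is an irreducible cubic over Q and its discriminant is -62208, which is not a perfect square. For an irreducible cubic, a non-square discriminant gives Galois group S_3.

S_3 (also written S3)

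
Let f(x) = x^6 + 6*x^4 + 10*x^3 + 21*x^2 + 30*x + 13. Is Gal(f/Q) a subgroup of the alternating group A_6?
The polynomial is irreducible of degree 6 over Q. Its discriminant is -1024192512, which is not a perfect square. A Galois group lies in the alternating group exactly when the discriminant is a square in Q, so the Galois group (PGL(2,5)) is not contained in A_6.

No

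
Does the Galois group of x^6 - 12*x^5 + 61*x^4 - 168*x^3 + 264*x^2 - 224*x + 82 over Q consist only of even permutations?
The polynomial is irreducible of degree 6 over Q. Its discriminant is -1722368, which is not a perfect square. A Galois group lies in the alternating group exactly when the discriminant is a square in Q, so the Galois group (S_4 x C_2) is not contained in A_6.

No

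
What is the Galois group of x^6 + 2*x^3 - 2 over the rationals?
The polynomial f is an irreducible sextic over Q, so G = Gal(f/Q) is one of the 16 transitive subgroups 6T1, ..., 6T16 of S_6. The discriminant of f is 5038848, which is not a perfect square, so G is not contained in A_6. The transitive groups of degree 6 not contained in A_6 are: C_6 (6T1, order 6), S_3 (6T2, order 6), D_6 (6T3, order 12), C_3 x S_3 (6T5, order 18), A_4 x C_2 (6T6, order 24), S_4 (6T8, order 24), S_3 x S_3 (6T9, order 36), S_4 x C_2 (6T11, order 48), (S_3 x S_3) : C_2 (6T13, order 72), PGL(2,5) (6T14, order 120), S_6 (6T16, order 720). By Dedekind's theorem, for a prime p not dividing disc(f) the degrees of the irreducible factors of f mod p form the cycle type of an element of G. Factoring f modulo the 23 such primes p <= 97 (skipping 2, 3, which divide the discriminant), each new pattern first appears at: mod 5: f = (x^6 + 2x^3 + 3), pattern 6; mod 11: f = (x + 6)(x + 8)(x^2 + 3x + 9)(x^2 + 5x + 3), pattern 2+2+1+1; mod 13: f = (x + 7)(x + 8)(x + 11)(x^3 + 10), pattern 3+1+1+1; mod 31: f = (x^2 + 17x + 27)(x^2 + 22x + 11)(x^2 + 23x + 24), pattern 2+2+2; mod 97: f = (x^3 + 11)(x^3 + 88), pattern 3+3. No other pattern occurs in this range, so the set of observed cycle types is {6, 2+2+1+1, 3+1+1+1, 2+2+2, 3+3}. The candidates containing elements of all these cycle types are S_3 x S_3 (6T9) of order 36, (S_3 x S_3) : C_2 (6T13) of order 72, S_6 (6T16) of order 720; the others are excluded. The observed types are precisely the cycle types that occur in S_3 x S_3 (6T9) (apart from the identity). Each of the other remaining candidates has further cycle types, and by the Chebotarev density theorem the matching factorization patterns would occur for a proportion of primes equal to their share of the group: (S_3 x S_3) : C_2 (6T13) additionally contains elements of type 4+2, 3+2+1, 2+1+1+1+1 (36 of its 72 elements, about 50% of primes); S_6 (6T16) additionally contains elements of type 5+1, 4+2, 4+1+1, 3+2+1, 2+1+1+1+1 (459 of its 720 elements, about 64% of primes). None of the 23 primes tested shows any such pattern (for each of these groups the chance of that is below 10^-4), which rules them out. Hence G = S_3 x S_3 (6T9), of order 36.

S_3 x S_3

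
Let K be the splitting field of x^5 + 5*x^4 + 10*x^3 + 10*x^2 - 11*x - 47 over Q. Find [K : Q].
120

The degree of the splitting field over Q equals the order of the Galois group, so first determine the group. The polynomial f is an irreducible quintic over Q, so G = Gal(f/Q) is a transitive subgroup of S_5: one of C_5 (5T1, order 5), D_5 (5T2, order 10), F_20 (5T3, order 20), A_5 (5T4, order 60) or S_5 (5T5, order 120). The discriminant of f is 3008364544, which is not a perfect square, so G is not contained in A_5. The transitive groups of degree 5 not contained in A_5 are: F_20 (5T3, order 20), S_5 (5T5, order 120). By Dedekind's theorem, for a prime p not dividing disc(f) the degrees of the irreducible factors of f mod p form the cycle type of an element of G. Factoring f modulo the 3 such primes p <= 7 (skipping 2, which divides the discriminant), each new pattern first appears at: mod 3: f = (x^5 + 2x^4 + x^3 + x^2 + x + 1), pattern 5; mod 7: f = (x^2 + 4)(x^3 + 5x^2 + 6x + 4), pattern 3+2. No other pattern occurs in this range, so the set of observed cycle types is {5, 3+2}. Among the candidates above, the only group containing elements of all these cycle types is S_5 (5T5) — F_20 (5T3) lacks at least one of them. Hence G = S_5 (5T5), of order 120. The Galois group S_5 (5T5) has order 120, so the splitting field has degree 120 over Q.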